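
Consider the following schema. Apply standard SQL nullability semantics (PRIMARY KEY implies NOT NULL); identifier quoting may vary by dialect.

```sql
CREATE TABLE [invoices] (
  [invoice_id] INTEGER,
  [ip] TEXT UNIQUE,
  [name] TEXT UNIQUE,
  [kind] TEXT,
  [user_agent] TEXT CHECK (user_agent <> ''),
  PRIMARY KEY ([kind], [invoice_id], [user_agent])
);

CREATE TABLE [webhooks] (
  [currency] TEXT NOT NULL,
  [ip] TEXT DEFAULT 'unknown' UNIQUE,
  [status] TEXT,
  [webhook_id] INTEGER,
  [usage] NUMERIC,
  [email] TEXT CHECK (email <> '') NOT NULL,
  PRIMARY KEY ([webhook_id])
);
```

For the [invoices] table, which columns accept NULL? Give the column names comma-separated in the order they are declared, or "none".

- invoice_id: part of the PRIMARY KEY, which implies NOT NULL → not nullable.
- ip: UNIQUE does not imply NOT NULL → nullable.
- name: UNIQUE does not imply NOT NULL → nullable.
- kind: part of the PRIMARY KEY, which implies NOT NULL → not nullable.
- user_agent: part of the PRIMARY KEY, which implies NOT NULL → not nullable.

ip, name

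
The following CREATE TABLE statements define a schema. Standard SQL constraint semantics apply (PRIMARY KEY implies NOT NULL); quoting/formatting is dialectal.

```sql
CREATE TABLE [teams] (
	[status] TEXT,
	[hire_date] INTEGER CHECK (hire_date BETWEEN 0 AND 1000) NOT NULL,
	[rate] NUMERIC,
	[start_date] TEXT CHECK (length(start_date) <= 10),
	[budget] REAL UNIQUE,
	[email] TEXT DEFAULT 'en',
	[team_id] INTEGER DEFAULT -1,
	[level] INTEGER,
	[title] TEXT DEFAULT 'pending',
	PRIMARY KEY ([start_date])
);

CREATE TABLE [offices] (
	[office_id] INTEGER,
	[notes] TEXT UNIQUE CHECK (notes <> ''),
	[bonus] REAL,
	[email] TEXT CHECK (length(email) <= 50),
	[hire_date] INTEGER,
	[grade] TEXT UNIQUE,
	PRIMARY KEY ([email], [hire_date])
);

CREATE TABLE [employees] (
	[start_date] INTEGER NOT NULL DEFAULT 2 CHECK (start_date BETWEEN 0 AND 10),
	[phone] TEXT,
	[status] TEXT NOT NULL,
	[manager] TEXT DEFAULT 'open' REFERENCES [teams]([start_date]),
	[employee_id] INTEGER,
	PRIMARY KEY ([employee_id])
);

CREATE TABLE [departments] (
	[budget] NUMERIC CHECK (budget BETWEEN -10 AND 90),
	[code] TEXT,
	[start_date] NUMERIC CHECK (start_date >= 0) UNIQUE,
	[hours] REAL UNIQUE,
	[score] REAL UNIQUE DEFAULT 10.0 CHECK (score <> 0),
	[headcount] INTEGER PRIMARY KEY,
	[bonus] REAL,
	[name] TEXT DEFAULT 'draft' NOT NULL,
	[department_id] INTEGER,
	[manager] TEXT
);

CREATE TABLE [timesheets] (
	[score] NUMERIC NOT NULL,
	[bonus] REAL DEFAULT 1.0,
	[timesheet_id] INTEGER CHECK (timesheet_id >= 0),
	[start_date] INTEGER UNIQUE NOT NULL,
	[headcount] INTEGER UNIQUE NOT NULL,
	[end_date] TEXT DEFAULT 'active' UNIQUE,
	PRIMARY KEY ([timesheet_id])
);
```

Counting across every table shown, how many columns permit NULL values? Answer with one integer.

23

teams: 7 nullable (status, rate, budget, email, team_id, level, title — PK (start_date) and explicit NOT NULL columns excluded).
offices: 4 nullable (office_id, notes, bonus, grade — PK (email, hire_date) and explicit NOT NULL columns excluded).
employees: 2 nullable (phone, manager — PK (employee_id) and explicit NOT NULL columns excluded).
departments: 8 nullable (budget, code, start_date, hours, score, bonus, department_id, manager — PK (headcount) and explicit NOT NULL columns excluded).
timesheets: 2 nullable (bonus, end_date — PK (timesheet_id) and explicit NOT NULL columns excluded).
Total: 7 + 4 + 2 + 8 + 2 = 23.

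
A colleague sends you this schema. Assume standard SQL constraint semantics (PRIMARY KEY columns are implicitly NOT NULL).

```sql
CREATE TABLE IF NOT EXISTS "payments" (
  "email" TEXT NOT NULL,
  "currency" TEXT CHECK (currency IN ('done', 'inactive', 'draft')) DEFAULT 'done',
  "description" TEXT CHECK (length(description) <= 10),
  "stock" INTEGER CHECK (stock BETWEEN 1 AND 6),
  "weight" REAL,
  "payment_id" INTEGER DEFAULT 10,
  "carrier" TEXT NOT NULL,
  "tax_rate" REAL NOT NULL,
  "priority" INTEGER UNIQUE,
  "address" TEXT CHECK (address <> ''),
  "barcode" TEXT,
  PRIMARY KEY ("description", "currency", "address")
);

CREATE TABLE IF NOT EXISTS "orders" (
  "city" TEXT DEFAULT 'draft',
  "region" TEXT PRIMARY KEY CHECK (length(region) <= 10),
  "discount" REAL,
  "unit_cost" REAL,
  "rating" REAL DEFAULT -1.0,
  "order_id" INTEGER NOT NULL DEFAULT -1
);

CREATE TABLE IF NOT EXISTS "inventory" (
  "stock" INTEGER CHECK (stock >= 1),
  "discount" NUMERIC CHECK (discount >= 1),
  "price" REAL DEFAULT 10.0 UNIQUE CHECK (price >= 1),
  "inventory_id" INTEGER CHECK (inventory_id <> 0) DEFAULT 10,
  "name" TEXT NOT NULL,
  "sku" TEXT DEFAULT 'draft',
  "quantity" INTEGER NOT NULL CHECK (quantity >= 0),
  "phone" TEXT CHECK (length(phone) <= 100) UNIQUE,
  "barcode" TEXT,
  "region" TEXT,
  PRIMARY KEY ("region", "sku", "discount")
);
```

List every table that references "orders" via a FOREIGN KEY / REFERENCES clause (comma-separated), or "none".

No REFERENCES clause anywhere in the schema names orders.

none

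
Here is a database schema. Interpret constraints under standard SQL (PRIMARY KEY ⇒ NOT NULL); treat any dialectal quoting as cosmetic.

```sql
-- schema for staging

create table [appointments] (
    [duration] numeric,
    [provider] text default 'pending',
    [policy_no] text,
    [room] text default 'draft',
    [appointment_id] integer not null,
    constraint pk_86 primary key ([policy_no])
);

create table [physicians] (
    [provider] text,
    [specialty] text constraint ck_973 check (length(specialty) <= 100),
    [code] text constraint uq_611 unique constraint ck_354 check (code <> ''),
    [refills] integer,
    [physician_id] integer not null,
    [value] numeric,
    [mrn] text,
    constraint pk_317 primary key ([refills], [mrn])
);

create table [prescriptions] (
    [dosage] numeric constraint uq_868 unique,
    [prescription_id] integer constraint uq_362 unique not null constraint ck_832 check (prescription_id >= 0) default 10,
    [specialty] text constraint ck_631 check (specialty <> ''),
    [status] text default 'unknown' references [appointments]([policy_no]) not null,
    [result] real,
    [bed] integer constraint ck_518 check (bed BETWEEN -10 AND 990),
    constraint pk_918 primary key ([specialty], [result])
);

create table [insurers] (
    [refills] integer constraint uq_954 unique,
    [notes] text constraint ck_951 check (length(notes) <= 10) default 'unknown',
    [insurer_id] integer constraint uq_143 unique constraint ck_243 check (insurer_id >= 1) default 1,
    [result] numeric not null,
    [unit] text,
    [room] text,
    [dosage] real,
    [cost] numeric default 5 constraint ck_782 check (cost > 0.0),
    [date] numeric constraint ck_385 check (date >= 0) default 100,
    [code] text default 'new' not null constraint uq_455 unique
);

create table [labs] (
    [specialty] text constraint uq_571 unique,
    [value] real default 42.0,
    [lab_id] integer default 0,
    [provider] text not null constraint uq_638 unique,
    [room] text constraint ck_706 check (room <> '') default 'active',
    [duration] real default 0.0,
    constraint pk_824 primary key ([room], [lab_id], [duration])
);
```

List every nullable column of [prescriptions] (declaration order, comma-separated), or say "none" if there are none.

dosage, bed

- dosage: UNIQUE does not imply NOT NULL → nullable.
- prescription_id: declared NOT NULL → not nullable.
- specialty: part of the PRIMARY KEY, which implies NOT NULL → not nullable.
- status: declared NOT NULL → not nullable.
- result: part of the PRIMARY KEY, which implies NOT NULL → not nullable.
- bed: CHECK does not forbid NULL (a CHECK constraint passes when its expression is NULL) → nullable.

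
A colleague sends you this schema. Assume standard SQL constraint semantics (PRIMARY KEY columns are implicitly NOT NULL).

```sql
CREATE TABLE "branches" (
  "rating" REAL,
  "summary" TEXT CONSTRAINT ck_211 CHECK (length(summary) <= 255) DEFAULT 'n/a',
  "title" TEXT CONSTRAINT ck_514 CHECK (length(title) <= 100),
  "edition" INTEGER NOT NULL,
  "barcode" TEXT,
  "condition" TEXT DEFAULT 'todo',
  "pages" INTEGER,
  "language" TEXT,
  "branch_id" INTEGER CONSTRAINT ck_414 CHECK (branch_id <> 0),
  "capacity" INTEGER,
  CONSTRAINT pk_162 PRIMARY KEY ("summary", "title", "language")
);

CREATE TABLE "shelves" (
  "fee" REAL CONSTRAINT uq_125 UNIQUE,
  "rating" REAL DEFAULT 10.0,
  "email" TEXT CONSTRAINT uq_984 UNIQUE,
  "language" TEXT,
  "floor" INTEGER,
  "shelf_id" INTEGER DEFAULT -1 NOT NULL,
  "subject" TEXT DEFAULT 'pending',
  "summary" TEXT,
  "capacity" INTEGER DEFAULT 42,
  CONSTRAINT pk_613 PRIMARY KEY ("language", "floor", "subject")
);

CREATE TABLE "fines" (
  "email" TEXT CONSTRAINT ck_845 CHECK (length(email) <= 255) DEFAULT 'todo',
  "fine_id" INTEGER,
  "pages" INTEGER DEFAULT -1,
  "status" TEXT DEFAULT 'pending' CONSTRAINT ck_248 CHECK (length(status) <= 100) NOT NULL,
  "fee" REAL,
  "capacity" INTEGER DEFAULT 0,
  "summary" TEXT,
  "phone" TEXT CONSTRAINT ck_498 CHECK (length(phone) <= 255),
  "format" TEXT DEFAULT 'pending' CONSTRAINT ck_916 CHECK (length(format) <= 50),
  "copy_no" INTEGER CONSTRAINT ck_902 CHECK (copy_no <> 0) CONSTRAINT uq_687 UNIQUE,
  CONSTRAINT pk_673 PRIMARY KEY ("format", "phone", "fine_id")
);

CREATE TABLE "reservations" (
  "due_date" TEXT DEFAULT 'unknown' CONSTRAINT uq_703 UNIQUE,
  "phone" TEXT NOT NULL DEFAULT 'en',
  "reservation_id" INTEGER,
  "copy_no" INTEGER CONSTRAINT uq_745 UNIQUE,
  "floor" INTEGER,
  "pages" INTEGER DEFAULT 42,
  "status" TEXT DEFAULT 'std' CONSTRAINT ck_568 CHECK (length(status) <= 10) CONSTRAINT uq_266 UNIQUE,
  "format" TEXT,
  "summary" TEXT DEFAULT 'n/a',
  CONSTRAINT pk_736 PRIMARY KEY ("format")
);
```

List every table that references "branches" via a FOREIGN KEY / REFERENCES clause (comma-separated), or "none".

No REFERENCES clause anywhere in the schema names branches.

none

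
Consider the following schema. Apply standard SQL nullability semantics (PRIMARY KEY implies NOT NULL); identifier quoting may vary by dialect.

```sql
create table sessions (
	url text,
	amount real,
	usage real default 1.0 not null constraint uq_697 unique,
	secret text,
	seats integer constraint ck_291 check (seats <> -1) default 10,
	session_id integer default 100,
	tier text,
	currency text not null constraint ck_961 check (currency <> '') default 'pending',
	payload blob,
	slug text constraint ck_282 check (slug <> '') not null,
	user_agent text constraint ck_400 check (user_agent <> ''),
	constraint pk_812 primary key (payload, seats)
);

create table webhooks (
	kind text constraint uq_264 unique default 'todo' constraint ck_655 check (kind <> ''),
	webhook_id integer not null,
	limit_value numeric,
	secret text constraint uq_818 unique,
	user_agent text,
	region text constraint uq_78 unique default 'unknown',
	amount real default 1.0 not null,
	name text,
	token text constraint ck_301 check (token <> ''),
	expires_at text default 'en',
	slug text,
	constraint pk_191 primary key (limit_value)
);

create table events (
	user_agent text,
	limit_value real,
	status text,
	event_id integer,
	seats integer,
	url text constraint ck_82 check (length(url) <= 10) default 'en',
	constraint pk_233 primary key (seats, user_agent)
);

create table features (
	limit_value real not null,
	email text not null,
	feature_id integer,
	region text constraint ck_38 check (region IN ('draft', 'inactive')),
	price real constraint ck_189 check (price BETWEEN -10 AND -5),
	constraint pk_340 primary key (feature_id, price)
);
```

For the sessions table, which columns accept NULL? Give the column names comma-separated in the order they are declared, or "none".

- url: no NOT NULL constraint applies → nullable.
- amount: no NOT NULL constraint applies → nullable.
- usage: declared NOT NULL → not nullable.
- secret: no NOT NULL constraint applies → nullable.
- seats: part of the PRIMARY KEY, which implies NOT NULL → not nullable.
- session_id: DEFAULT only fills an omitted column; an explicit NULL is still allowed → nullable.
- tier: no NOT NULL constraint applies → nullable.
- currency: declared NOT NULL → not nullable.
- payload: part of the PRIMARY KEY, which implies NOT NULL → not nullable.
- slug: declared NOT NULL → not nullable.
- user_agent: CHECK does not forbid NULL (a CHECK constraint passes when its expression is NULL) → nullable.

url, amount, secret, session_id, tier, user_agent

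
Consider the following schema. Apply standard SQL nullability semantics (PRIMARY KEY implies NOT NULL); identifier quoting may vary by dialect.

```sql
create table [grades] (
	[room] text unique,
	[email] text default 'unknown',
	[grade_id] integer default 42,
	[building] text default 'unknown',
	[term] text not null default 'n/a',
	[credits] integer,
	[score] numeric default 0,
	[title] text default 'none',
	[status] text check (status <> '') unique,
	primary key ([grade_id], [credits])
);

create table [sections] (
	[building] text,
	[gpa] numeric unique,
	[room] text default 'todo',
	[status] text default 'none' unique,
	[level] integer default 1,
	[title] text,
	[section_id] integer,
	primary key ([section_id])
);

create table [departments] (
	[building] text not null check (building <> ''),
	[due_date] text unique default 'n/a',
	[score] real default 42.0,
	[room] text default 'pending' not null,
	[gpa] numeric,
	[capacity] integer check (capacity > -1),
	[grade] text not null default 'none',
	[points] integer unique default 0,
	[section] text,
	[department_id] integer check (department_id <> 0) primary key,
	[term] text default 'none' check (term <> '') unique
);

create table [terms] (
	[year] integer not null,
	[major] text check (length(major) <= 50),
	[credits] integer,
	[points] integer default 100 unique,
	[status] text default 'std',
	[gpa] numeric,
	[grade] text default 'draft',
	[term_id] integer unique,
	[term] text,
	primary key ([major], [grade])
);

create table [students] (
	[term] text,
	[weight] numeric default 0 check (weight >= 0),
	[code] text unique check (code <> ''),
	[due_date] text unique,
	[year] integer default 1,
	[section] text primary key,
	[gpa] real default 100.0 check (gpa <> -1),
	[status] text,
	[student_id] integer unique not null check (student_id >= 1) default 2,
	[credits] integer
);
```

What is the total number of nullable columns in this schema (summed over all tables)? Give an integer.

33

grades: 6 nullable (room, email, building, score, title, status — PK (grade_id, credits) and explicit NOT NULL columns excluded).
sections: 6 nullable (building, gpa, room, status, level, title — PK (section_id) and explicit NOT NULL columns excluded).
departments: 7 nullable (due_date, score, gpa, capacity, points, section, term — PK (department_id) and explicit NOT NULL columns excluded).
terms: 6 nullable (credits, points, status, gpa, term_id, term — PK (major, grade) and explicit NOT NULL columns excluded).
students: 8 nullable (term, weight, code, due_date, year, gpa, status, credits — PK (section) and explicit NOT NULL columns excluded).
Total: 6 + 6 + 7 + 6 + 8 = 33.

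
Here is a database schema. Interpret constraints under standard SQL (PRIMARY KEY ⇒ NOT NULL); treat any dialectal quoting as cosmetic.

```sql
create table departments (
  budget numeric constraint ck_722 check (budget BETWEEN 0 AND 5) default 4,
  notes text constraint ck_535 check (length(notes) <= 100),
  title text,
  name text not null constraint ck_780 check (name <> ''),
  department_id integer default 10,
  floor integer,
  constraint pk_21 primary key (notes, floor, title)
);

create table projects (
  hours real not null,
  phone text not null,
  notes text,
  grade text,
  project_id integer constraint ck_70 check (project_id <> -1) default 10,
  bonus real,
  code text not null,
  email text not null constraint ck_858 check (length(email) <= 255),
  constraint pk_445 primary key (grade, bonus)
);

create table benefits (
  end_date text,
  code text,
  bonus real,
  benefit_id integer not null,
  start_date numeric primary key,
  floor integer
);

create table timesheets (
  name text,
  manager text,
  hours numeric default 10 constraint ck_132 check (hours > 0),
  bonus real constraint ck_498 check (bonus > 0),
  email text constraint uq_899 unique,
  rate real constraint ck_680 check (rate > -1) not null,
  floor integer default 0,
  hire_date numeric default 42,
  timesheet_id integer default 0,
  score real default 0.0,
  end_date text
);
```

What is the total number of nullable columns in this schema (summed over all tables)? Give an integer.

18

departments: 2 nullable (budget, department_id — PK (notes, floor, title) and explicit NOT NULL columns excluded).
projects: 2 nullable (notes, project_id — PK (grade, bonus) and explicit NOT NULL columns excluded).
benefits: 4 nullable (end_date, code, bonus, floor — PK (start_date) and explicit NOT NULL columns excluded).
timesheets: 10 nullable (name, manager, hours, bonus, email, floor, hire_date, timesheet_id, score, end_date — PK none and explicit NOT NULL columns excluded).
Total: 2 + 2 + 4 + 10 = 18.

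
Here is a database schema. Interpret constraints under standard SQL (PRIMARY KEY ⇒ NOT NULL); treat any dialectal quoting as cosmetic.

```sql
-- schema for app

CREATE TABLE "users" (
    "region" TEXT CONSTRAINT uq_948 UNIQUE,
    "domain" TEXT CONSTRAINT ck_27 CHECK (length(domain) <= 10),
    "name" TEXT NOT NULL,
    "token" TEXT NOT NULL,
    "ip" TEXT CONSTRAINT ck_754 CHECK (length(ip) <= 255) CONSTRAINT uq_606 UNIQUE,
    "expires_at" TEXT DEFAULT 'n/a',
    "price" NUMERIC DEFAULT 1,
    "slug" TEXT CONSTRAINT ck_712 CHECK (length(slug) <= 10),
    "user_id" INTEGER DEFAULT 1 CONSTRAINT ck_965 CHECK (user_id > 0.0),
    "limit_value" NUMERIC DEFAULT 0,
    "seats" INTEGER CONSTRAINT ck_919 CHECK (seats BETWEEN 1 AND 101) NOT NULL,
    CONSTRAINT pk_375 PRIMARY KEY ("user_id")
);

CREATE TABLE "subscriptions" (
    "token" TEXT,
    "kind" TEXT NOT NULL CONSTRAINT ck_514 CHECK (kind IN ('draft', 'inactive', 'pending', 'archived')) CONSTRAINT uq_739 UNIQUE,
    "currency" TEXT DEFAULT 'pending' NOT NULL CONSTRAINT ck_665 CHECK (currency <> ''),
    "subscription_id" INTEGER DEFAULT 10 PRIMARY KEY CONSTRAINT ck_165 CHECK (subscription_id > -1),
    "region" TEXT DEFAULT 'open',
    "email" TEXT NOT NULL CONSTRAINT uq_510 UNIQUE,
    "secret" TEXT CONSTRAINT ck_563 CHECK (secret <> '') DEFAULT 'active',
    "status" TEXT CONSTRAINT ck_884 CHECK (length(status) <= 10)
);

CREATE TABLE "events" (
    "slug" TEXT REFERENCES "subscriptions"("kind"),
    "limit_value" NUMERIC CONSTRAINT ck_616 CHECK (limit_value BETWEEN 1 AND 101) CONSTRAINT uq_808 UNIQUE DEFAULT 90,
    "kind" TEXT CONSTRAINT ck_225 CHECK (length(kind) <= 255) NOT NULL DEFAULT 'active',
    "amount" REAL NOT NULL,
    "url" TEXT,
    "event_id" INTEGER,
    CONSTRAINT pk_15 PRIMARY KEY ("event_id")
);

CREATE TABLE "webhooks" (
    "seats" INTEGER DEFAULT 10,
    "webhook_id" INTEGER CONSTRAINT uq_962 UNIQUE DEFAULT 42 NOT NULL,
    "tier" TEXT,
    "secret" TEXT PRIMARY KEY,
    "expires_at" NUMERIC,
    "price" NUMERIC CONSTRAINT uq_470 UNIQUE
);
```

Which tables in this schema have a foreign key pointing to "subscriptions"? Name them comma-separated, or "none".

- events.slug references subscriptions(kind).

events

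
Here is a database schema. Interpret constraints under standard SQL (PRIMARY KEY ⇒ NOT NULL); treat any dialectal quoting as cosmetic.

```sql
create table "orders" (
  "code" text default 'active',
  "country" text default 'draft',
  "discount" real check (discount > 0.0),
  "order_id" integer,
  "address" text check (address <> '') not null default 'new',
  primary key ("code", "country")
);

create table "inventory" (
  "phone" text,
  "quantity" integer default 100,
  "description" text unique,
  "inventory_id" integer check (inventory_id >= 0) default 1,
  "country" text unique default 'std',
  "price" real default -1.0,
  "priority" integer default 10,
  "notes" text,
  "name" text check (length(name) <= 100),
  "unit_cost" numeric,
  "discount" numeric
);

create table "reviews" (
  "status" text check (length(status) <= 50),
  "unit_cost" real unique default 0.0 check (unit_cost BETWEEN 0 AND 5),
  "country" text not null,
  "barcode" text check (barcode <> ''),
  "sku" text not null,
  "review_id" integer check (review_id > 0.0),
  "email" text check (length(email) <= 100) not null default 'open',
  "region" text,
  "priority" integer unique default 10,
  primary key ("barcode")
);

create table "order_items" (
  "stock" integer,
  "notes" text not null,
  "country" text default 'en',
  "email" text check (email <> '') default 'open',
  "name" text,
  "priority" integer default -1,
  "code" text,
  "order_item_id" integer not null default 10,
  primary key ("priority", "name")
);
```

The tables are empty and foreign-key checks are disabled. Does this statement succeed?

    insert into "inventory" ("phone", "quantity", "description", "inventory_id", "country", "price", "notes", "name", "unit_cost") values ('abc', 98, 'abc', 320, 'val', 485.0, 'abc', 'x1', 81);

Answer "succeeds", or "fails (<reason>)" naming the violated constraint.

inventory has no NOT NULL or PRIMARY KEY columns.
CHECK constraints: 320 satisfies (inventory_id >= 0); 'x1' satisfies (length(name) <= 100).
No constraint is violated.

succeeds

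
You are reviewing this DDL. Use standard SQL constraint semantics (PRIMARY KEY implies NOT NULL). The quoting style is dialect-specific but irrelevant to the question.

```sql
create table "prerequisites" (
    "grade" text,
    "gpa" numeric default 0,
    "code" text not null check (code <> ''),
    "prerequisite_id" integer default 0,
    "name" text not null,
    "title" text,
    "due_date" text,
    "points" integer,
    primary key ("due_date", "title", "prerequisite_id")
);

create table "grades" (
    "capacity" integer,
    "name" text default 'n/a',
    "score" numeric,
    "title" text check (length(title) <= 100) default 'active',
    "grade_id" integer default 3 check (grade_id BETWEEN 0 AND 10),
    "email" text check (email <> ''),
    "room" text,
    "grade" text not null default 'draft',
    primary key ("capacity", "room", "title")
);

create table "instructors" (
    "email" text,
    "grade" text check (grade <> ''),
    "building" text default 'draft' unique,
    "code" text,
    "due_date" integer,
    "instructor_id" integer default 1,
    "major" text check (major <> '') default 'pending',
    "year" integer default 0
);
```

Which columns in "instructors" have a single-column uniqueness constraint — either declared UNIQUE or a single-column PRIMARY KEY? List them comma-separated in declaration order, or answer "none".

- email: no UNIQUE or single-column PK constraint.
- grade: no UNIQUE or single-column PK constraint.
- building: declared UNIQUE → unique.
- code: no UNIQUE or single-column PK constraint.
- due_date: no UNIQUE or single-column PK constraint.
- instructor_id: no UNIQUE or single-column PK constraint.
- major: no UNIQUE or single-column PK constraint.
- year: no UNIQUE or single-column PK constraint.

building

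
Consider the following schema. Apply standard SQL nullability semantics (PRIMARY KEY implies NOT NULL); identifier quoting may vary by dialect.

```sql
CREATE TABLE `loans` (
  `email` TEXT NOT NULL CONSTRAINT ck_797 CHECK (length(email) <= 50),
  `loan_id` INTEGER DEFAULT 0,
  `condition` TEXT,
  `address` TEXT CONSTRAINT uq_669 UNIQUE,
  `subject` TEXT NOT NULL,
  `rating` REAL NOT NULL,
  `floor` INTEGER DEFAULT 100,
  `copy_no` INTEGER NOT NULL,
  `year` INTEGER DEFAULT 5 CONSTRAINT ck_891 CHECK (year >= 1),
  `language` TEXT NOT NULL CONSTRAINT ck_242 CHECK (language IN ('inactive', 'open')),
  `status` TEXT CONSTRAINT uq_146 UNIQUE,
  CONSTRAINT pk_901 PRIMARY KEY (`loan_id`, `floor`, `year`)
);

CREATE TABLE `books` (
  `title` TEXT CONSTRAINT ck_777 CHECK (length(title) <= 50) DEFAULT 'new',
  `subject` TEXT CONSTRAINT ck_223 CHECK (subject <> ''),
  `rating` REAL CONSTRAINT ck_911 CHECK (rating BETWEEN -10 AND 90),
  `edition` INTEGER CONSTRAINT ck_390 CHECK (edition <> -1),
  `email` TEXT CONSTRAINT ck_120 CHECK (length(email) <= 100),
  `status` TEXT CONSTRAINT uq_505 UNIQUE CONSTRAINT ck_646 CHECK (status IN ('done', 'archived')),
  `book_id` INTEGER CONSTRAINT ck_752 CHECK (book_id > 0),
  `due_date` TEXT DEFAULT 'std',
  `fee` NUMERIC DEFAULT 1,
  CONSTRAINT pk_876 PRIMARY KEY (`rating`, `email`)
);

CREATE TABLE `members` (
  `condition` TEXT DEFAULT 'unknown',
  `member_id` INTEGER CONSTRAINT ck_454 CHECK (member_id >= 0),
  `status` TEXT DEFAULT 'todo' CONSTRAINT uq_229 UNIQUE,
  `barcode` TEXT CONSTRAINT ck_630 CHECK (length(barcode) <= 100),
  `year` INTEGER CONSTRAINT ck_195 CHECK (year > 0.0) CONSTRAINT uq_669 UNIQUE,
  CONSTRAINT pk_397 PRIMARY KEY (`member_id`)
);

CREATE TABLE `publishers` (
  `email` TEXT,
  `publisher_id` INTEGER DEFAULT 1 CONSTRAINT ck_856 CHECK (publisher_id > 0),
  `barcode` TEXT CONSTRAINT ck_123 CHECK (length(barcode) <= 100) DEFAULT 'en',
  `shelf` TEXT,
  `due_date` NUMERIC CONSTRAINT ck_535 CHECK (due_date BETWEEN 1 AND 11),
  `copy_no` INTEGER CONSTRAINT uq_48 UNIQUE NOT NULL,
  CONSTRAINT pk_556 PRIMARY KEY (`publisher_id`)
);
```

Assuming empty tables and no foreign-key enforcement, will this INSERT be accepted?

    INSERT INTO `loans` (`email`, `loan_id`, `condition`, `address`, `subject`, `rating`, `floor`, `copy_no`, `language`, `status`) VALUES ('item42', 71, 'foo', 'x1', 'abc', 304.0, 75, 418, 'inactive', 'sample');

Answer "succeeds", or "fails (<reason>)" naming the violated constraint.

NOT NULL columns: copy_no is supplied; email is supplied; floor is supplied; language is supplied; loan_id is supplied; rating is supplied; subject is supplied; year defaults to 5.
CHECK constraints: 'item42' satisfies (length(email) <= 50); 'inactive' satisfies (language IN ('inactive', 'open')).
No constraint is violated.

succeeds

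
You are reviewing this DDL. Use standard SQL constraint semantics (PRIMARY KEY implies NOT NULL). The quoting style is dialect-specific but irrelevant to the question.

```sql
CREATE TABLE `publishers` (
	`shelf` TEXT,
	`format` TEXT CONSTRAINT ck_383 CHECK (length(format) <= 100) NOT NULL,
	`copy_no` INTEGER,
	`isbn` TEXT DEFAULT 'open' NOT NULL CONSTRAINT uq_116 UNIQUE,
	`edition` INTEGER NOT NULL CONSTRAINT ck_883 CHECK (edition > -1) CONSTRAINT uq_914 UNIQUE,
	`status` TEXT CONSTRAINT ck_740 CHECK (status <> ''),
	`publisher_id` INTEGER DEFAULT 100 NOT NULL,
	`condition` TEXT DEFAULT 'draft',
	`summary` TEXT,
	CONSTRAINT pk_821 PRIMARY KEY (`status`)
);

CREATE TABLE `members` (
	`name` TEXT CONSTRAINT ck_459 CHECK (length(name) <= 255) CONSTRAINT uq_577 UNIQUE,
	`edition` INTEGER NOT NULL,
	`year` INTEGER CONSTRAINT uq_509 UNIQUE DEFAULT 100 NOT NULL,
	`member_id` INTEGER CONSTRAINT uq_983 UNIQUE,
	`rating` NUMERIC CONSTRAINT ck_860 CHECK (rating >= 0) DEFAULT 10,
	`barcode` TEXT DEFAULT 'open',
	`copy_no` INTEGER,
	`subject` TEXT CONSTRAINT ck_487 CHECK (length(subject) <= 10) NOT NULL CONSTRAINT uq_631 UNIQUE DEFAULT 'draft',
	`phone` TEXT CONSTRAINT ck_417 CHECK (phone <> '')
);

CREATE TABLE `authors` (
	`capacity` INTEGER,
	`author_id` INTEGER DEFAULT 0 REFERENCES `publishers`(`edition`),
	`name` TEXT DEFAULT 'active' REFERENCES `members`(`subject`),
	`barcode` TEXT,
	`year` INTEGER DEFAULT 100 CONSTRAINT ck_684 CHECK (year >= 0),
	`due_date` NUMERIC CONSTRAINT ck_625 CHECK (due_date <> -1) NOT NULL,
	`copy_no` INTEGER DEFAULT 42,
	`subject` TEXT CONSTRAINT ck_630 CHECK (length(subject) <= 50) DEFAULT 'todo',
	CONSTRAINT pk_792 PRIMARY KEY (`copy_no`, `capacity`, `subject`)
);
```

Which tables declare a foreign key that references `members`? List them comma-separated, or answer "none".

authors

- authors.name references members(subject).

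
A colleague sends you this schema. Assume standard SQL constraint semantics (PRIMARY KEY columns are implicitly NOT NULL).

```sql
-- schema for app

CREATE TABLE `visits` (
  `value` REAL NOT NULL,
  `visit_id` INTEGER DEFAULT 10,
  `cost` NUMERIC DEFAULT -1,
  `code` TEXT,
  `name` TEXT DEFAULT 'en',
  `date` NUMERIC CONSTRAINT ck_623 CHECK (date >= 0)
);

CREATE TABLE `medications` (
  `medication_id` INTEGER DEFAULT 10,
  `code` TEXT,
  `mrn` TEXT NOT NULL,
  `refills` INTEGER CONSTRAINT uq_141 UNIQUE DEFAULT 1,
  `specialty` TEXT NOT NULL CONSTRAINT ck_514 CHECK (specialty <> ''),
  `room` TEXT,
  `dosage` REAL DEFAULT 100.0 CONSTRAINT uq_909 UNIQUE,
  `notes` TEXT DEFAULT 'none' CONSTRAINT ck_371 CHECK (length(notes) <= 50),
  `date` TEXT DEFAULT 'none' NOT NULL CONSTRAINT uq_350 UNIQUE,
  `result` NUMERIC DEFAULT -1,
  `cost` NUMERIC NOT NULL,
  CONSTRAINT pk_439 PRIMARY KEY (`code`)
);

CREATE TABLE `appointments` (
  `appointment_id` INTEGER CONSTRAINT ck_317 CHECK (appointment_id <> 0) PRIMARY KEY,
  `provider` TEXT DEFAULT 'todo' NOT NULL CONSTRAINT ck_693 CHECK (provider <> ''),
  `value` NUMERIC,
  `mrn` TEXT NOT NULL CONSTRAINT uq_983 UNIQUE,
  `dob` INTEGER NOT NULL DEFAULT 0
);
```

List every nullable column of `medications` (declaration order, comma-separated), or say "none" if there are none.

- medication_id: DEFAULT only fills an omitted column; an explicit NULL is still allowed → nullable.
- code: part of the PRIMARY KEY, which implies NOT NULL → not nullable.
- mrn: declared NOT NULL → not nullable.
- refills: UNIQUE does not imply NOT NULL → nullable.
- specialty: declared NOT NULL → not nullable.
- room: no NOT NULL constraint applies → nullable.
- dosage: UNIQUE does not imply NOT NULL → nullable.
- notes: CHECK does not forbid NULL (a CHECK constraint passes when its expression is NULL) → nullable.
- date: declared NOT NULL → not nullable.
- result: DEFAULT only fills an omitted column; an explicit NULL is still allowed → nullable.
- cost: declared NOT NULL → not nullable.

medication_id, refills, room, dosage, notes, result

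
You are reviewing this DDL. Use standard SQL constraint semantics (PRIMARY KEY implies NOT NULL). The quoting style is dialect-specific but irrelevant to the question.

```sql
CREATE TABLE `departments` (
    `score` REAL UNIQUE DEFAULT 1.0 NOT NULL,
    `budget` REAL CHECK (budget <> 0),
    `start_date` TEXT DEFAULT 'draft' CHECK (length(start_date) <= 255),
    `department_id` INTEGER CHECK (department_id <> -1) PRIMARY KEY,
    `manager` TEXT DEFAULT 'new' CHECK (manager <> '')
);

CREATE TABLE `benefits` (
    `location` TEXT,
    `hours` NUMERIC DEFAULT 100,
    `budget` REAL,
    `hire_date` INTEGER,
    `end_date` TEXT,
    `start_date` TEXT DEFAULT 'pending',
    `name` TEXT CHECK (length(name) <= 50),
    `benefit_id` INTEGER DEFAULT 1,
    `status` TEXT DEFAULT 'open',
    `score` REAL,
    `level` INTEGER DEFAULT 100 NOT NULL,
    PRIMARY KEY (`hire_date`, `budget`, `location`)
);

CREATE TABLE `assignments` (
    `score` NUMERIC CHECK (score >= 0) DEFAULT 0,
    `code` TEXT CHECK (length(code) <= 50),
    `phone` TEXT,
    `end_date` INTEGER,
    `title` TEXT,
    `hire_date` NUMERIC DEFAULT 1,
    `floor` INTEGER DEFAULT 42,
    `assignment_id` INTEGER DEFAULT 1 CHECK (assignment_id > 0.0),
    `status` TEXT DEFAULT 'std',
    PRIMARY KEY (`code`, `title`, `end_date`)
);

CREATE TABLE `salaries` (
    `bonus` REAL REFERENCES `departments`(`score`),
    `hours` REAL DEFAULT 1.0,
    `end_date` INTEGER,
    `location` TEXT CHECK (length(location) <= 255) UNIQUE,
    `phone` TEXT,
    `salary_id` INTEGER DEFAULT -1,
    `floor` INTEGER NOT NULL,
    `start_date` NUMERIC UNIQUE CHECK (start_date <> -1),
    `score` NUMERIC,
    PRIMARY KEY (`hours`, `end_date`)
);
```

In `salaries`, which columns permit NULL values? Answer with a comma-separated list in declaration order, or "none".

bonus, location, phone, salary_id, start_date, score

- bonus: a foreign key column may be NULL unless separately constrained → nullable.
- hours: part of the PRIMARY KEY, which implies NOT NULL → not nullable.
- end_date: part of the PRIMARY KEY, which implies NOT NULL → not nullable.
- location: CHECK does not forbid NULL (a CHECK constraint passes when its expression is NULL) → nullable.
- phone: no NOT NULL constraint applies → nullable.
- salary_id: DEFAULT only fills an omitted column; an explicit NULL is still allowed → nullable.
- floor: declared NOT NULL → not nullable.
- start_date: CHECK does not forbid NULL (a CHECK constraint passes when its expression is NULL) → nullable.
- score: no NOT NULL constraint applies → nullable.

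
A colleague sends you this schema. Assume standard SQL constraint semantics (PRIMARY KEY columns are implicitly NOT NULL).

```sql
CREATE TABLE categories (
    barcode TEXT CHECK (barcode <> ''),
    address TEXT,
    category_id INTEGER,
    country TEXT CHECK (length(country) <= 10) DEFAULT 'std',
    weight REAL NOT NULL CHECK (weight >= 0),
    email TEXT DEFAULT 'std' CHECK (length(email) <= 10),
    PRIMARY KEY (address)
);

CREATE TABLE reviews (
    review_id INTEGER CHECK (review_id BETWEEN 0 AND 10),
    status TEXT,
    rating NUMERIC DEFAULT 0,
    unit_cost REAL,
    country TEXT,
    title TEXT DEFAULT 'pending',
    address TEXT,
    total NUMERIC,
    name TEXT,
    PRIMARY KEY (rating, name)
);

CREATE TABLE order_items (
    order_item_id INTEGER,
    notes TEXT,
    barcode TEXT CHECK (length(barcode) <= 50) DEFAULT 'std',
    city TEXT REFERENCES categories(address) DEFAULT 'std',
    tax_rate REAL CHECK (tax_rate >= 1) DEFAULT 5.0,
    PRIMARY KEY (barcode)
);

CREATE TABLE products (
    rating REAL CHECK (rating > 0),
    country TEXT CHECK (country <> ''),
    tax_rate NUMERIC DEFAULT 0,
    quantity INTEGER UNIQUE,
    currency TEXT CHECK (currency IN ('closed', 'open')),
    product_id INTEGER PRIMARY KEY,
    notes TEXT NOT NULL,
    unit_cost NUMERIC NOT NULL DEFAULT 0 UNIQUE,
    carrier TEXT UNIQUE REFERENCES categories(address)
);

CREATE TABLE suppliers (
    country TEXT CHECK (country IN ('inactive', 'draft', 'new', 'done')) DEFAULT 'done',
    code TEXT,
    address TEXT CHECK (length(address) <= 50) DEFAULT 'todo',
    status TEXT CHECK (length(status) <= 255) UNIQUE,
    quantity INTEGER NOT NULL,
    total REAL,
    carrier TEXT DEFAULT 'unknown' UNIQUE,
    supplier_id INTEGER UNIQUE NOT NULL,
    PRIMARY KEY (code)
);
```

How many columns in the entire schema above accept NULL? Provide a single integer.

categories: 4 nullable (barcode, category_id, country, email — PK (address) and explicit NOT NULL columns excluded).
reviews: 7 nullable (review_id, status, unit_cost, country, title, address, total — PK (rating, name) and explicit NOT NULL columns excluded).
order_items: 4 nullable (order_item_id, notes, city, tax_rate — PK (barcode) and explicit NOT NULL columns excluded).
products: 6 nullable (rating, country, tax_rate, quantity, currency, carrier — PK (product_id) and explicit NOT NULL columns excluded).
suppliers: 5 nullable (country, address, status, total, carrier — PK (code) and explicit NOT NULL columns excluded).
Total: 4 + 7 + 4 + 6 + 5 = 26.

26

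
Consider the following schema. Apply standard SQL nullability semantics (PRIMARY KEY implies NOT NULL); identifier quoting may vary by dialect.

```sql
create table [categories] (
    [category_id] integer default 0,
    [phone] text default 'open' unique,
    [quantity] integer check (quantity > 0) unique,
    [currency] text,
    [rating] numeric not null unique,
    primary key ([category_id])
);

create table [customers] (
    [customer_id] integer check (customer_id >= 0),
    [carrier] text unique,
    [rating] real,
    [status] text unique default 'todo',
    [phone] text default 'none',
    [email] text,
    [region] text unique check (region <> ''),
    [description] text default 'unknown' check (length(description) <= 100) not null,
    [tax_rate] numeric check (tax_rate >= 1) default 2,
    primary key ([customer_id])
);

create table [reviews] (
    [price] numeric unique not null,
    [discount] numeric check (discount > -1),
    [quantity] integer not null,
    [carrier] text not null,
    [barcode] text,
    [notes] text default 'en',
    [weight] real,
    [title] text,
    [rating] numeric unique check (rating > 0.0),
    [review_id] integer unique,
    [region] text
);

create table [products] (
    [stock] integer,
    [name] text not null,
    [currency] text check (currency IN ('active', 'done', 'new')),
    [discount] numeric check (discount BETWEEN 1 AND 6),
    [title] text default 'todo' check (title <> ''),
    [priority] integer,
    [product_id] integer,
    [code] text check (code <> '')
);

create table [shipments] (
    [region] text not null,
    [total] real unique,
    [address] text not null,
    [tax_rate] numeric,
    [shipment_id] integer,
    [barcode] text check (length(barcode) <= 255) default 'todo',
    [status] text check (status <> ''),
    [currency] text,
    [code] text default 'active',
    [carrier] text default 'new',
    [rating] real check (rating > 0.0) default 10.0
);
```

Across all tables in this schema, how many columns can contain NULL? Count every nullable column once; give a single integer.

34

categories: 3 nullable (phone, quantity, currency — PK (category_id) and explicit NOT NULL columns excluded).
customers: 7 nullable (carrier, rating, status, phone, email, region, tax_rate — PK (customer_id) and explicit NOT NULL columns excluded).
reviews: 8 nullable (discount, barcode, notes, weight, title, rating, review_id, region — PK none and explicit NOT NULL columns excluded).
products: 7 nullable (stock, currency, discount, title, priority, product_id, code — PK none and explicit NOT NULL columns excluded).
shipments: 9 nullable (total, tax_rate, shipment_id, barcode, status, currency, code, carrier, rating — PK none and explicit NOT NULL columns excluded).
Total: 3 + 7 + 8 + 7 + 9 = 34.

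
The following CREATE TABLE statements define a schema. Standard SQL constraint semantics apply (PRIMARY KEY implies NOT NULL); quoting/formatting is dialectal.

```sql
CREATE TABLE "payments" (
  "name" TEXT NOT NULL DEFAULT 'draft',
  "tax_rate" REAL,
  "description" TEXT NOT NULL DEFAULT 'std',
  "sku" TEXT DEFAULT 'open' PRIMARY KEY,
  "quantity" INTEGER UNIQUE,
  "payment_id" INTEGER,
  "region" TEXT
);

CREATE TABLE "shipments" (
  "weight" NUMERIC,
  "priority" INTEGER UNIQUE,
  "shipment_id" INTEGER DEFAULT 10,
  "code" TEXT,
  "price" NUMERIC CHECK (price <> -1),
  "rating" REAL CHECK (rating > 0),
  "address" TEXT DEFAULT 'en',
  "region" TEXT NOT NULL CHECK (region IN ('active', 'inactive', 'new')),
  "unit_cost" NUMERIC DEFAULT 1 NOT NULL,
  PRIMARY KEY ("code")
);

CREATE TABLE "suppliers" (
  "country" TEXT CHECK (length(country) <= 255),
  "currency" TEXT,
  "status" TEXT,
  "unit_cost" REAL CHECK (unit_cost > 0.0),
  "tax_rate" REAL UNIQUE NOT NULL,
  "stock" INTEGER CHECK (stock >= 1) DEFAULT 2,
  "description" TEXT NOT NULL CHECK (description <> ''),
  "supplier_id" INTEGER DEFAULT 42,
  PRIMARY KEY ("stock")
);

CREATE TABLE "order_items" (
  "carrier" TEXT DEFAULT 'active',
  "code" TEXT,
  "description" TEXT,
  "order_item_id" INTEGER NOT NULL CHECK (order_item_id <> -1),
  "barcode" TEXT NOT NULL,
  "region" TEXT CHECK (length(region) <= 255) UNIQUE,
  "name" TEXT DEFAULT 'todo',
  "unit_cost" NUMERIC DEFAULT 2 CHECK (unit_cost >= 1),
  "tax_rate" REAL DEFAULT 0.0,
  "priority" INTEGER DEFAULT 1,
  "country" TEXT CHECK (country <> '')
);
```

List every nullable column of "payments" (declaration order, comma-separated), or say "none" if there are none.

- name: declared NOT NULL → not nullable.
- tax_rate: no NOT NULL constraint applies → nullable.
- description: declared NOT NULL → not nullable.
- sku: part of the PRIMARY KEY, which implies NOT NULL → not nullable.
- quantity: UNIQUE does not imply NOT NULL → nullable.
- payment_id: no NOT NULL constraint applies → nullable.
- region: no NOT NULL constraint applies → nullable.

tax_rate, quantity, payment_id, region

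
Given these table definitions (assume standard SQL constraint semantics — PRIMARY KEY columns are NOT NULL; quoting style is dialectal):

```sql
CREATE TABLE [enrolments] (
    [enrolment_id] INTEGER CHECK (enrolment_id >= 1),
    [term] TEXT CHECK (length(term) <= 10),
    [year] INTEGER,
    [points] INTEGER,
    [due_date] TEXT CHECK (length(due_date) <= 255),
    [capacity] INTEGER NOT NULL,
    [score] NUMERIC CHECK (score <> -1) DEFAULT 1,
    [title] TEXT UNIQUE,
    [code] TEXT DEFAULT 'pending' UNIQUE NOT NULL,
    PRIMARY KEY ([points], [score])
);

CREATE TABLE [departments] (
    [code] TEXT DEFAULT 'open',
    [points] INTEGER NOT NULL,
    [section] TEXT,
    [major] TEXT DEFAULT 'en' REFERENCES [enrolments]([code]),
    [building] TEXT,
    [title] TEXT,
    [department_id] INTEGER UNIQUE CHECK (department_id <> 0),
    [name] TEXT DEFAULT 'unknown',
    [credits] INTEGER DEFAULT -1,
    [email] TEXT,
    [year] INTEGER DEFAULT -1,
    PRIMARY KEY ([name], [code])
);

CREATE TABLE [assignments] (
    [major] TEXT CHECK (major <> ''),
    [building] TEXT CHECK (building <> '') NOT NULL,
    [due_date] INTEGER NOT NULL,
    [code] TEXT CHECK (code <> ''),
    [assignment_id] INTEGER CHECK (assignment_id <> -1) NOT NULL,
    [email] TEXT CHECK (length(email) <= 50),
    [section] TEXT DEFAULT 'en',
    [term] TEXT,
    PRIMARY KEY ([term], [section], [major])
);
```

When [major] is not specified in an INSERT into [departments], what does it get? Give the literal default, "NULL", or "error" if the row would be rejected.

'en'

major has an explicit DEFAULT 'en'.
When the column is omitted from an INSERT, that default is used.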